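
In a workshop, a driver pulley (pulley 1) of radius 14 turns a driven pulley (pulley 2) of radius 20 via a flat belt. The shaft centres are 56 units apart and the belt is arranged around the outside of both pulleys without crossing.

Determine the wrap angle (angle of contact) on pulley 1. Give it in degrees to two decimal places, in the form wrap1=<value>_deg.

open belt: β = asin((r2−r1)/C) = asin(6/56) = 6.1506°
wrap1 = π − 2β = 167.6987°
wrap2 = π + 2β = 192.3013°

wrap1=167.70_deg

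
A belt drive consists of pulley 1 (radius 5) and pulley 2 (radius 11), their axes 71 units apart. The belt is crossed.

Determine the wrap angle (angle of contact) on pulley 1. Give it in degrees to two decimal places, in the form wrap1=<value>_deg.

crossed belt: β = asin((r1+r2)/C) = asin(16/71) = 13.0236°
wrap1 = wrap2 = π + 2β = 206.0472°

wrap1=206.05_deg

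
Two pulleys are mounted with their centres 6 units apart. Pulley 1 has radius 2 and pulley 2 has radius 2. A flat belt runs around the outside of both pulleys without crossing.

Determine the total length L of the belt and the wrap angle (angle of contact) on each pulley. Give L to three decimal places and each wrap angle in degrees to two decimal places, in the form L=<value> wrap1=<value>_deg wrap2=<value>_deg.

L=24.566 wrap1=180.00_deg wrap2=180.00_deg

open belt: β = asin((r2−r1)/C) = asin(0/6) = 0.0000°
wrap1 = π − 2β = 180.0000°
wrap2 = π + 2β = 180.0000°
tangent length = C·cosβ = 6.0000
L = r1·wrap1 + r2·wrap2 + 2·C·cosβ = 2·3.1416 + 2·3.1416 + 2·6.0000 = 24.5664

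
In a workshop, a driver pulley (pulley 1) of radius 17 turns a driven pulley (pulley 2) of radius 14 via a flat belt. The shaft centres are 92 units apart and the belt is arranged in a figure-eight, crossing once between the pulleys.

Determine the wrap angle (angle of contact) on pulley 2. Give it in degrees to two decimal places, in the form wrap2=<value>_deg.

crossed belt: β = asin((r1+r2)/C) = asin(31/92) = 19.6916°
wrap1 = wrap2 = π + 2β = 219.3831°

wrap2=219.38_deg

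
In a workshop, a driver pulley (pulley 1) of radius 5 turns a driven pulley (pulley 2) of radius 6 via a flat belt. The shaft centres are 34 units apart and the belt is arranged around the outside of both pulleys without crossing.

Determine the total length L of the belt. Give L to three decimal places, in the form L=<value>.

L=102.587

open belt: β = asin((r2−r1)/C) = asin(1/34) = 1.6854°
wrap1 = π − 2β = 176.6292°
wrap2 = π + 2β = 183.3708°
tangent length = C·cosβ = 33.9853
L = r1·wrap1 + r2·wrap2 + 2·C·cosβ = 5·3.0828 + 6·3.2004 + 2·33.9853 = 102.5869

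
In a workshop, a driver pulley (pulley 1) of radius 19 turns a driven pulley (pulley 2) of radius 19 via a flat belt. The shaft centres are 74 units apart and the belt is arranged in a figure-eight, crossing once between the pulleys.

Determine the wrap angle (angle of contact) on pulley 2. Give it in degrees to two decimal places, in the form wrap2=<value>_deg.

wrap2=241.80_deg

crossed belt: β = asin((r1+r2)/C) = asin(38/74) = 30.8981°
wrap1 = wrap2 = π + 2β = 241.7963°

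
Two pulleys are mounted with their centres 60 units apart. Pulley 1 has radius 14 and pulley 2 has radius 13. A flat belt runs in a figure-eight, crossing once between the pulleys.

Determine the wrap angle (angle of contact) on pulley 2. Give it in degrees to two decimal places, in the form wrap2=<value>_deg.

wrap2=233.49_deg

crossed belt: β = asin((r1+r2)/C) = asin(27/60) = 26.7437°
wrap1 = wrap2 = π + 2β = 233.4874°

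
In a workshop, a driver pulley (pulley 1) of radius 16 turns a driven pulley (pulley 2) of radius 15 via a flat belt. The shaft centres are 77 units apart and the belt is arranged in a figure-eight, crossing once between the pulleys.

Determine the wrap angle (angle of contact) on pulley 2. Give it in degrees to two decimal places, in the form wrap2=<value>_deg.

wrap2=227.48_deg

crossed belt: β = asin((r1+r2)/C) = asin(31/77) = 23.7407°
wrap1 = wrap2 = π + 2β = 227.4813°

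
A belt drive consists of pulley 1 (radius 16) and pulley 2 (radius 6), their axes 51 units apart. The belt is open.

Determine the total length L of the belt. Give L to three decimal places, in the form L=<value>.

L=173.082

open belt: β = asin((r2−r1)/C) = asin(-10/51) = -11.3077°
wrap1 = π − 2β = 202.6155°
wrap2 = π + 2β = 157.3845°
tangent length = C·cosβ = 50.0100
L = r1·wrap1 + r2·wrap2 + 2·C·cosβ = 16·3.5363 + 6·2.7469 + 2·50.0100 = 173.0822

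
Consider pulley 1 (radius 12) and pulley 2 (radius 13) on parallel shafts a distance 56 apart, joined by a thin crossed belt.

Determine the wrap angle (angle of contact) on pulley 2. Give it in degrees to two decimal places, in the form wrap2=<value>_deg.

crossed belt: β = asin((r1+r2)/C) = asin(25/56) = 26.5148°
wrap1 = wrap2 = π + 2β = 233.0295°

wrap2=233.03_deg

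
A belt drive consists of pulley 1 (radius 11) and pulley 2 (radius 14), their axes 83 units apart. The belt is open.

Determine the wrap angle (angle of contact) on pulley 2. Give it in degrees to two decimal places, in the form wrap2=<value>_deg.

open belt: β = asin((r2−r1)/C) = asin(3/83) = 2.0714°
wrap1 = π − 2β = 175.8572°
wrap2 = π + 2β = 184.1428°

wrap2=184.14_deg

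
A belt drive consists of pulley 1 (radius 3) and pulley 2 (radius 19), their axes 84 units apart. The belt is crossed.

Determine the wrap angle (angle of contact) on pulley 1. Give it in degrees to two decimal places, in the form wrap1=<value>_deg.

wrap1=210.37_deg

crossed belt: β = asin((r1+r2)/C) = asin(22/84) = 15.1831°
wrap1 = wrap2 = π + 2β = 210.3662°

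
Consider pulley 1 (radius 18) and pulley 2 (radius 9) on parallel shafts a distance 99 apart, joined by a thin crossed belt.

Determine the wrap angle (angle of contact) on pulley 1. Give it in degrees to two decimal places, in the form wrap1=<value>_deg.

crossed belt: β = asin((r1+r2)/C) = asin(27/99) = 15.8266°
wrap1 = wrap2 = π + 2β = 211.6532°

wrap1=211.65_deg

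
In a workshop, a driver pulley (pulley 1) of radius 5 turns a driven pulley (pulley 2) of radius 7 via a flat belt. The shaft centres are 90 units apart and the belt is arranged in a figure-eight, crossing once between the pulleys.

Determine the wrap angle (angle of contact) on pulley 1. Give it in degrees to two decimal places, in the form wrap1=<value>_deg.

crossed belt: β = asin((r1+r2)/C) = asin(12/90) = 7.6623°
wrap1 = wrap2 = π + 2β = 195.3245°

wrap1=195.32_deg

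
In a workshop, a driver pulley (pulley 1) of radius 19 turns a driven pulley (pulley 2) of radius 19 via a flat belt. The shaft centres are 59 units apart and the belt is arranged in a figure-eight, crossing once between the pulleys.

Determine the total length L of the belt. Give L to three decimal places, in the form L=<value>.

L=262.832

crossed belt: β = asin((r1+r2)/C) = asin(38/59) = 40.0958°
wrap1 = wrap2 = π + 2β = 260.1916°
tangent length = C·cosβ = 45.1331
L = (r1+r2)·wrap + 2·C·cosβ = 38·4.5412 + 2·45.1331 = 262.8319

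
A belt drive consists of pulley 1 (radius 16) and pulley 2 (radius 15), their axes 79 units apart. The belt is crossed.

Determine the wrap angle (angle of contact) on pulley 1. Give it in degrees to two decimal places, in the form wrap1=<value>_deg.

crossed belt: β = asin((r1+r2)/C) = asin(31/79) = 23.1042°
wrap1 = wrap2 = π + 2β = 226.2085°

wrap1=226.21_deg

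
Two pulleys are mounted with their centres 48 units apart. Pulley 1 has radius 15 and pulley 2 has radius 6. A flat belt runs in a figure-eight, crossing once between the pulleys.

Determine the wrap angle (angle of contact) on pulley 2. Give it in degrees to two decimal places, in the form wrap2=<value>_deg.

wrap2=231.89_deg

crossed belt: β = asin((r1+r2)/C) = asin(21/48) = 25.9445°
wrap1 = wrap2 = π + 2β = 231.8890°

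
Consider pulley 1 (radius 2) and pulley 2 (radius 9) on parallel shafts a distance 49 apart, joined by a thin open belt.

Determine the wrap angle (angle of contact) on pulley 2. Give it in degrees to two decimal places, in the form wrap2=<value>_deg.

wrap2=196.43_deg

open belt: β = asin((r2−r1)/C) = asin(7/49) = 8.2132°
wrap1 = π − 2β = 163.5736°
wrap2 = π + 2β = 196.4264°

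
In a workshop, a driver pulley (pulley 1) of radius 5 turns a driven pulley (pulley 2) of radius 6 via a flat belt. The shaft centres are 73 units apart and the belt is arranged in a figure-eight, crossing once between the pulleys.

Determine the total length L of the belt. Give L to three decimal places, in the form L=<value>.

L=182.218

crossed belt: β = asin((r1+r2)/C) = asin(11/73) = 8.6666°
wrap1 = wrap2 = π + 2β = 197.3332°
tangent length = C·cosβ = 72.1665
L = (r1+r2)·wrap + 2·C·cosβ = 11·3.4441 + 2·72.1665 = 182.2182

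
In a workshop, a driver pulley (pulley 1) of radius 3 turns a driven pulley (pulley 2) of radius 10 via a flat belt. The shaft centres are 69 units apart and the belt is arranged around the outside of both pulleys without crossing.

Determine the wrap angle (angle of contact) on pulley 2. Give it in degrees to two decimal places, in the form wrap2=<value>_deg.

open belt: β = asin((r2−r1)/C) = asin(7/69) = 5.8226°
wrap1 = π − 2β = 168.3547°
wrap2 = π + 2β = 191.6453°

wrap2=191.65_deg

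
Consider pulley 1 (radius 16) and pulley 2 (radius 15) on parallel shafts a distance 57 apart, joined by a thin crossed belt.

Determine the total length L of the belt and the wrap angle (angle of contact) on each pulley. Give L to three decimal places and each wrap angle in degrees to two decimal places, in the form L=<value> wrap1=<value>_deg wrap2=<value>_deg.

crossed belt: β = asin((r1+r2)/C) = asin(31/57) = 32.9468°
wrap1 = wrap2 = π + 2β = 245.8935°
tangent length = C·cosβ = 47.8330
L = (r1+r2)·wrap + 2·C·cosβ = 31·4.2917 + 2·47.8330 = 228.7073

L=228.707 wrap1=245.89_deg wrap2=245.89_deg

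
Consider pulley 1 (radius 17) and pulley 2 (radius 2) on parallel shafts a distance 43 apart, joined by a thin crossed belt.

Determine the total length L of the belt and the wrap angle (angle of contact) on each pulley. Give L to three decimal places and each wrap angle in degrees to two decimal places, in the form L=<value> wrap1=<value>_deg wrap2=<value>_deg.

L=154.231 wrap1=232.45_deg wrap2=232.45_deg

crossed belt: β = asin((r1+r2)/C) = asin(19/43) = 26.2226°
wrap1 = wrap2 = π + 2β = 232.4453°
tangent length = C·cosβ = 38.5746
L = (r1+r2)·wrap + 2·C·cosβ = 19·4.0569 + 2·38.5746 = 154.2310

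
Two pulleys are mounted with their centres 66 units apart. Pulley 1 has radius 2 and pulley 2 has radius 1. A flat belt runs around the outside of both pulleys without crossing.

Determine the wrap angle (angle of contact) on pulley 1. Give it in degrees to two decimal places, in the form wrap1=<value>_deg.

wrap1=181.74_deg

open belt: β = asin((r2−r1)/C) = asin(-1/66) = -0.8682°
wrap1 = π − 2β = 181.7363°
wrap2 = π + 2β = 178.2637°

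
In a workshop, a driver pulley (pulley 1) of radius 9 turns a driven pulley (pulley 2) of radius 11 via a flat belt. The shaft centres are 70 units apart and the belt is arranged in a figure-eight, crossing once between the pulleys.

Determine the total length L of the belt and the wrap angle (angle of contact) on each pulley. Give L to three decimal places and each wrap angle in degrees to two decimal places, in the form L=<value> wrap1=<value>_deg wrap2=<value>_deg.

L=208.586 wrap1=213.20_deg wrap2=213.20_deg

crossed belt: β = asin((r1+r2)/C) = asin(20/70) = 16.6015°
wrap1 = wrap2 = π + 2β = 213.2031°
tangent length = C·cosβ = 67.0820
L = (r1+r2)·wrap + 2·C·cosβ = 20·3.7211 + 2·67.0820 = 208.5860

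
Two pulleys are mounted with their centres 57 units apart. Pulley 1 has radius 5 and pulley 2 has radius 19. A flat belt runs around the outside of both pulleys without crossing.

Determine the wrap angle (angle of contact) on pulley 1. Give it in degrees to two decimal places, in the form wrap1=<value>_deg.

wrap1=151.56_deg

open belt: β = asin((r2−r1)/C) = asin(14/57) = 14.2181°
wrap1 = π − 2β = 151.5638°
wrap2 = π + 2β = 208.4362°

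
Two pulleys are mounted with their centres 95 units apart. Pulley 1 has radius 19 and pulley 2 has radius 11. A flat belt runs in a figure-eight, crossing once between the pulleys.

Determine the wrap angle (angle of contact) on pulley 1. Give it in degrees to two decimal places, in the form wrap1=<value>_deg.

crossed belt: β = asin((r1+r2)/C) = asin(30/95) = 18.4085°
wrap1 = wrap2 = π + 2β = 216.8170°

wrap1=216.82_deg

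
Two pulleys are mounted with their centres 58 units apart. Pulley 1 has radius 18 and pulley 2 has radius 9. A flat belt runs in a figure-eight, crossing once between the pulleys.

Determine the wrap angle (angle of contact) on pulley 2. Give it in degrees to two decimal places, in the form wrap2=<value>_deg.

crossed belt: β = asin((r1+r2)/C) = asin(27/58) = 27.7437°
wrap1 = wrap2 = π + 2β = 235.4874°

wrap2=235.49_deg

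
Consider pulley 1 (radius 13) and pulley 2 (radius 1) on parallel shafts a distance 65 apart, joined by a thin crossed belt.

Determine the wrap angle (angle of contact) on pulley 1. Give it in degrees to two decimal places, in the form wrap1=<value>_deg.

wrap1=204.88_deg

crossed belt: β = asin((r1+r2)/C) = asin(14/65) = 12.4381°
wrap1 = wrap2 = π + 2β = 204.8762°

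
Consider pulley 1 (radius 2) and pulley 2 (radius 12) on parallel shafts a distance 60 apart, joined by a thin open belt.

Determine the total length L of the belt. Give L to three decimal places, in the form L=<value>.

open belt: β = asin((r2−r1)/C) = asin(10/60) = 9.5941°
wrap1 = π − 2β = 160.8119°
wrap2 = π + 2β = 199.1881°
tangent length = C·cosβ = 59.1608
L = r1·wrap1 + r2·wrap2 + 2·C·cosβ = 2·2.8067 + 12·3.4765 + 2·59.1608 = 165.6529

L=165.653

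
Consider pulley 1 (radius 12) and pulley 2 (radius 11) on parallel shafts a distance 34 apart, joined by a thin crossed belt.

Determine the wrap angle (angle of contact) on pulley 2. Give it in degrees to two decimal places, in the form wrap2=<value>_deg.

crossed belt: β = asin((r1+r2)/C) = asin(23/34) = 42.5685°
wrap1 = wrap2 = π + 2β = 265.1369°

wrap2=265.14_deg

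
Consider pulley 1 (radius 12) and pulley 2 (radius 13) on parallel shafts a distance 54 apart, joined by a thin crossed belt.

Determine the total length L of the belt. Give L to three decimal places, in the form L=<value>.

crossed belt: β = asin((r1+r2)/C) = asin(25/54) = 27.5785°
wrap1 = wrap2 = π + 2β = 235.1569°
tangent length = C·cosβ = 47.8644
L = (r1+r2)·wrap + 2·C·cosβ = 25·4.1043 + 2·47.8644 = 198.3354

L=198.335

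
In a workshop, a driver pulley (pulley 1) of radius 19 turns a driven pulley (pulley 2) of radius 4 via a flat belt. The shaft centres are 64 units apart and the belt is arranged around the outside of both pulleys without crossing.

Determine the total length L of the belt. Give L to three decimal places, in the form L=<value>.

open belt: β = asin((r2−r1)/C) = asin(-15/64) = -13.5548°
wrap1 = π − 2β = 207.1096°
wrap2 = π + 2β = 152.8904°
tangent length = C·cosβ = 62.2174
L = r1·wrap1 + r2·wrap2 + 2·C·cosβ = 19·3.6147 + 4·2.6684 + 2·62.2174 = 203.7886

L=203.789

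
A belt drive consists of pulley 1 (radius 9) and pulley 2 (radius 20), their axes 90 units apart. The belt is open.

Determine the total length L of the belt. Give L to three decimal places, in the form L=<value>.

open belt: β = asin((r2−r1)/C) = asin(11/90) = 7.0204°
wrap1 = π − 2β = 165.9593°
wrap2 = π + 2β = 194.0407°
tangent length = C·cosβ = 89.3252
L = r1·wrap1 + r2·wrap2 + 2·C·cosβ = 9·2.8965 + 20·3.3866 + 2·89.3252 = 272.4523

L=272.452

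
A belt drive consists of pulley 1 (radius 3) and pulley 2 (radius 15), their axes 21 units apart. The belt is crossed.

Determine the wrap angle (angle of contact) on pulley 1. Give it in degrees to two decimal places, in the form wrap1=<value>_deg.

wrap1=297.99_deg

crossed belt: β = asin((r1+r2)/C) = asin(18/21) = 58.9973°
wrap1 = wrap2 = π + 2β = 297.9946°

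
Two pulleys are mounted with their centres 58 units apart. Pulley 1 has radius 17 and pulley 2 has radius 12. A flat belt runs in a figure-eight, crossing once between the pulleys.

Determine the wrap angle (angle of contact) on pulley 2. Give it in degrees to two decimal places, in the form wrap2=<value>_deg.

crossed belt: β = asin((r1+r2)/C) = asin(29/58) = 30.0000°
wrap1 = wrap2 = π + 2β = 240.0000°

wrap2=240.00_deg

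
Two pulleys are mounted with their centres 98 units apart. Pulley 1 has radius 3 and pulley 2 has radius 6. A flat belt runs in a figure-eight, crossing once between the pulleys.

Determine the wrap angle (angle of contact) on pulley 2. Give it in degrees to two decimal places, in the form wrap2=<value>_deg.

wrap2=190.54_deg

crossed belt: β = asin((r1+r2)/C) = asin(9/98) = 5.2693°
wrap1 = wrap2 = π + 2β = 190.5386°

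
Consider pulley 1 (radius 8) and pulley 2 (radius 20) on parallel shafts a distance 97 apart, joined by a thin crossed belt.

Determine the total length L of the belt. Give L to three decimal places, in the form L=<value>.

L=290.105

crossed belt: β = asin((r1+r2)/C) = asin(28/97) = 16.7777°
wrap1 = wrap2 = π + 2β = 213.5555°
tangent length = C·cosβ = 92.8709
L = (r1+r2)·wrap + 2·C·cosβ = 28·3.7272 + 2·92.8709 = 290.1046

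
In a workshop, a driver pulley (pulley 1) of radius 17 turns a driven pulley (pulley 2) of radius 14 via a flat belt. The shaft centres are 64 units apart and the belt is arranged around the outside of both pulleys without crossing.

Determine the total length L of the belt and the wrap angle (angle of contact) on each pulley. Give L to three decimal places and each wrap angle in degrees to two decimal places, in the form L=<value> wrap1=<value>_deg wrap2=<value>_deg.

L=225.530 wrap1=185.37_deg wrap2=174.63_deg

open belt: β = asin((r2−r1)/C) = asin(-3/64) = -2.6867°
wrap1 = π − 2β = 185.3734°
wrap2 = π + 2β = 174.6266°
tangent length = C·cosβ = 63.9296
L = r1·wrap1 + r2·wrap2 + 2·C·cosβ = 17·3.2354 + 14·3.0478 + 2·63.9296 = 225.5300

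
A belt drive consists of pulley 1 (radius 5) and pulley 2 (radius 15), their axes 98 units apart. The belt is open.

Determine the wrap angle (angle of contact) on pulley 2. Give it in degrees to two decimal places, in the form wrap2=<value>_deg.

wrap2=191.71_deg

open belt: β = asin((r2−r1)/C) = asin(10/98) = 5.8567°
wrap1 = π − 2β = 168.2866°
wrap2 = π + 2β = 191.7134°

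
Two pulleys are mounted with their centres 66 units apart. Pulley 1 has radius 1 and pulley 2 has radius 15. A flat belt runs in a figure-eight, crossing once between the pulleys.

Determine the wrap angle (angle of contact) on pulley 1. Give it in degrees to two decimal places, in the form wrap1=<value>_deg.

crossed belt: β = asin((r1+r2)/C) = asin(16/66) = 14.0297°
wrap1 = wrap2 = π + 2β = 208.0593°

wrap1=208.06_deg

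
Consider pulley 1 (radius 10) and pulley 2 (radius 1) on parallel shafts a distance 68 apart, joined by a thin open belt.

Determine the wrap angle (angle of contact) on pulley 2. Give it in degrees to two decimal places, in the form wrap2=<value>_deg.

open belt: β = asin((r2−r1)/C) = asin(-9/68) = -7.6056°
wrap1 = π − 2β = 195.2112°
wrap2 = π + 2β = 164.7888°

wrap2=164.79_deg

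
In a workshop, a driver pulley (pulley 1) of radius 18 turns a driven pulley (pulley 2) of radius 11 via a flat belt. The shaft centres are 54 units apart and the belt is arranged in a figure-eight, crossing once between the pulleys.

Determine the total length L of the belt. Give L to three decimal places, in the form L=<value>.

L=215.092

crossed belt: β = asin((r1+r2)/C) = asin(29/54) = 32.4822°
wrap1 = wrap2 = π + 2β = 244.9643°
tangent length = C·cosβ = 45.5522
L = (r1+r2)·wrap + 2·C·cosβ = 29·4.2754 + 2·45.5522 = 215.0919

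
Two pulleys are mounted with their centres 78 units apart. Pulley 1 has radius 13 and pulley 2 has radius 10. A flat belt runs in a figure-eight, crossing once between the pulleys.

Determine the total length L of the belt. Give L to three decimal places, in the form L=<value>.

L=235.089

crossed belt: β = asin((r1+r2)/C) = asin(23/78) = 17.1498°
wrap1 = wrap2 = π + 2β = 214.2997°
tangent length = C·cosβ = 74.5319
L = (r1+r2)·wrap + 2·C·cosβ = 23·3.7402 + 2·74.5319 = 235.0892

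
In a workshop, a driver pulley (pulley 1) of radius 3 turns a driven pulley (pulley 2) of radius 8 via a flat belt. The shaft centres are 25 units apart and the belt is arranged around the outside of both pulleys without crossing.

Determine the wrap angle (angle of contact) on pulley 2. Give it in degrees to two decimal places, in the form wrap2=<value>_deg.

open belt: β = asin((r2−r1)/C) = asin(5/25) = 11.5370°
wrap1 = π − 2β = 156.9261°
wrap2 = π + 2β = 203.0739°

wrap2=203.07_deg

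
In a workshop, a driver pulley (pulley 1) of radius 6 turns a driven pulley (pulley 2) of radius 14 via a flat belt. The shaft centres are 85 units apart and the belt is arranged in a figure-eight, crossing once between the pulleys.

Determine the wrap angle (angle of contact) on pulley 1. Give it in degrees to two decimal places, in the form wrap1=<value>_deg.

wrap1=207.22_deg

crossed belt: β = asin((r1+r2)/C) = asin(20/85) = 13.6090°
wrap1 = wrap2 = π + 2β = 207.2179°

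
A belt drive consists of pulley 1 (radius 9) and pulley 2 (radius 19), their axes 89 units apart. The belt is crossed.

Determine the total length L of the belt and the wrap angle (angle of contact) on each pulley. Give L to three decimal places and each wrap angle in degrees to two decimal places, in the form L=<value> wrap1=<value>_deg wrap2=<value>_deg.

crossed belt: β = asin((r1+r2)/C) = asin(28/89) = 18.3371°
wrap1 = wrap2 = π + 2β = 216.6741°
tangent length = C·cosβ = 84.4808
L = (r1+r2)·wrap + 2·C·cosβ = 28·3.7817 + 2·84.4808 = 274.8485

L=274.848 wrap1=216.67_deg wrap2=216.67_deg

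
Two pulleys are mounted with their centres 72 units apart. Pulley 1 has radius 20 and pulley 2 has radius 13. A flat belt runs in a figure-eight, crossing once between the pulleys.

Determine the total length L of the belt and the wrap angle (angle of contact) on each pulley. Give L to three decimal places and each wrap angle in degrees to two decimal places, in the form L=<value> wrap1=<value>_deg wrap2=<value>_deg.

crossed belt: β = asin((r1+r2)/C) = asin(33/72) = 27.2796°
wrap1 = wrap2 = π + 2β = 234.5592°
tangent length = C·cosβ = 63.9922
L = (r1+r2)·wrap + 2·C·cosβ = 33·4.0938 + 2·63.9922 = 263.0808

L=263.081 wrap1=234.56_deg wrap2=234.56_deg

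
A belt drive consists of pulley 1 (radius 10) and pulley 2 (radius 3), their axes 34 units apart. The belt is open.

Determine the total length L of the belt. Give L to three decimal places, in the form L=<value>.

L=110.287

open belt: β = asin((r2−r1)/C) = asin(-7/34) = -11.8812°
wrap1 = π − 2β = 203.7623°
wrap2 = π + 2β = 156.2377°
tangent length = C·cosβ = 33.2716
L = r1·wrap1 + r2·wrap2 + 2·C·cosβ = 10·3.5563 + 3·2.7269 + 2·33.2716 = 110.2870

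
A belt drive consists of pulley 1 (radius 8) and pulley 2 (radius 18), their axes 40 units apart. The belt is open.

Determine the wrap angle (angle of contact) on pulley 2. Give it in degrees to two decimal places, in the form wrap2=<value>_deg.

wrap2=208.96_deg

open belt: β = asin((r2−r1)/C) = asin(10/40) = 14.4775°
wrap1 = π − 2β = 151.0450°
wrap2 = π + 2β = 208.9550°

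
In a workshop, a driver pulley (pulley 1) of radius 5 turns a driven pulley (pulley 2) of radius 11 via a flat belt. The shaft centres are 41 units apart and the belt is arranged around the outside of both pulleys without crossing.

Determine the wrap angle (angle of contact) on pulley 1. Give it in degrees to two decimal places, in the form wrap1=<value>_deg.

open belt: β = asin((r2−r1)/C) = asin(6/41) = 8.4150°
wrap1 = π − 2β = 163.1701°
wrap2 = π + 2β = 196.8299°

wrap1=163.17_deg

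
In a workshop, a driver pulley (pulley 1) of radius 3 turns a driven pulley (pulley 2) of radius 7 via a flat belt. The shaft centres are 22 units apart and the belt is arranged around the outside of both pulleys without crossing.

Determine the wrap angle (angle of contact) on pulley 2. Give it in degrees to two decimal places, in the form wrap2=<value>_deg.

open belt: β = asin((r2−r1)/C) = asin(4/22) = 10.4757°
wrap1 = π − 2β = 159.0486°
wrap2 = π + 2β = 200.9514°

wrap2=200.95_deg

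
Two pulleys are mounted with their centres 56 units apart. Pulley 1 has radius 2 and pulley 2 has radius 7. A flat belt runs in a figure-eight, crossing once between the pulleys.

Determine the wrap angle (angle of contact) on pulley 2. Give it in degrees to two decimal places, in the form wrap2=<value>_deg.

wrap2=198.50_deg

crossed belt: β = asin((r1+r2)/C) = asin(9/56) = 9.2484°
wrap1 = wrap2 = π + 2β = 198.4967°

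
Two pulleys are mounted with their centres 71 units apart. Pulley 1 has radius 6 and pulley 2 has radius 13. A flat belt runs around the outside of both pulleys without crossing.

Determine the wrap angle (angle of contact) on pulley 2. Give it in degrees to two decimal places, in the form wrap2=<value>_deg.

open belt: β = asin((r2−r1)/C) = asin(7/71) = 5.6581°
wrap1 = π − 2β = 168.6839°
wrap2 = π + 2β = 191.3161°

wrap2=191.32_deg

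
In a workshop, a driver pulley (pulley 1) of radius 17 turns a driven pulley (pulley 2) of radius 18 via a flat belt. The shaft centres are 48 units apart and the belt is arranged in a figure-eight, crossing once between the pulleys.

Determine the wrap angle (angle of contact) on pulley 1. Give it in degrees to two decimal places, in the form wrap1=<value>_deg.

wrap1=273.63_deg

crossed belt: β = asin((r1+r2)/C) = asin(35/48) = 46.8166°
wrap1 = wrap2 = π + 2β = 273.6332°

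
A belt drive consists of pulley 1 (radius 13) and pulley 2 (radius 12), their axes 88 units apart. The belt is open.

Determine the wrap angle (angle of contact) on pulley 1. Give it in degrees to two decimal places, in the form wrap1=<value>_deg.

wrap1=181.30_deg

open belt: β = asin((r2−r1)/C) = asin(-1/88) = -0.6511°
wrap1 = π − 2β = 181.3022°
wrap2 = π + 2β = 178.6978°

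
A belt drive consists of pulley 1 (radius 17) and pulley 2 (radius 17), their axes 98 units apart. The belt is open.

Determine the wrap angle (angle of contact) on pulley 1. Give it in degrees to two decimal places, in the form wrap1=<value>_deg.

wrap1=180.00_deg

open belt: β = asin((r2−r1)/C) = asin(0/98) = 0.0000°
wrap1 = π − 2β = 180.0000°
wrap2 = π + 2β = 180.0000°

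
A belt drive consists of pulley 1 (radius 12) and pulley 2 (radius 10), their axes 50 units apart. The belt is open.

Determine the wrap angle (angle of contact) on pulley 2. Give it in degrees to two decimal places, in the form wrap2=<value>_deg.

open belt: β = asin((r2−r1)/C) = asin(-2/50) = -2.2924°
wrap1 = π − 2β = 184.5849°
wrap2 = π + 2β = 175.4151°

wrap2=175.42_deg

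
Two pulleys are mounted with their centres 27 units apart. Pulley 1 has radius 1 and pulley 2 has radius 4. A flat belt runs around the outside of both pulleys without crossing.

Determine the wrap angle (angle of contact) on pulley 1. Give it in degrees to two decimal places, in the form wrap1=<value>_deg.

open belt: β = asin((r2−r1)/C) = asin(3/27) = 6.3794°
wrap1 = π − 2β = 167.2413°
wrap2 = π + 2β = 192.7587°

wrap1=167.24_deg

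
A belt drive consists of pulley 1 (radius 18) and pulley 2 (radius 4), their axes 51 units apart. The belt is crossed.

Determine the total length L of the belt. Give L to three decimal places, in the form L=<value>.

L=180.761

crossed belt: β = asin((r1+r2)/C) = asin(22/51) = 25.5547°
wrap1 = wrap2 = π + 2β = 231.1094°
tangent length = C·cosβ = 46.0109
L = (r1+r2)·wrap + 2·C·cosβ = 22·4.0336 + 2·46.0109 = 180.7614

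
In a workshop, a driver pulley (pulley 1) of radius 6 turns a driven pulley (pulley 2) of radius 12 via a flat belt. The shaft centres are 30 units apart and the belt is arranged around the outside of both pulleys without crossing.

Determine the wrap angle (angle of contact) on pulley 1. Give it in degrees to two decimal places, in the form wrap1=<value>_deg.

open belt: β = asin((r2−r1)/C) = asin(6/30) = 11.5370°
wrap1 = π − 2β = 156.9261°
wrap2 = π + 2β = 203.0739°

wrap1=156.93_deg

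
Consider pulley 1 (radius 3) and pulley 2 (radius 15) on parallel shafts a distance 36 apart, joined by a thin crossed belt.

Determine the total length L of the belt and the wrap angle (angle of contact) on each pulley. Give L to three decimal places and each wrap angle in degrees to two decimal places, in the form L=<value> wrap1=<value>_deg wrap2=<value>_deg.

crossed belt: β = asin((r1+r2)/C) = asin(18/36) = 30.0000°
wrap1 = wrap2 = π + 2β = 240.0000°
tangent length = C·cosβ = 31.1769
L = (r1+r2)·wrap + 2·C·cosβ = 18·4.1888 + 2·31.1769 = 137.7521

L=137.752 wrap1=240.00_deg wrap2=240.00_deg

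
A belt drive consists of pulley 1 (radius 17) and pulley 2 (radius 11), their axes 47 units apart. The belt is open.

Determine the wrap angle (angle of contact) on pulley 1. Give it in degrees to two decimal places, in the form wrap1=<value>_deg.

open belt: β = asin((r2−r1)/C) = asin(-6/47) = -7.3344°
wrap1 = π − 2β = 194.6687°
wrap2 = π + 2β = 165.3313°

wrap1=194.67_deg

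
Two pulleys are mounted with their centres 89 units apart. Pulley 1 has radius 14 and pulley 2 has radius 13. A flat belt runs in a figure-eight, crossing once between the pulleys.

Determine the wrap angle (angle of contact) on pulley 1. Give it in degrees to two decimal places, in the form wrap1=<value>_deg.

wrap1=215.32_deg

crossed belt: β = asin((r1+r2)/C) = asin(27/89) = 17.6602°
wrap1 = wrap2 = π + 2β = 215.3203°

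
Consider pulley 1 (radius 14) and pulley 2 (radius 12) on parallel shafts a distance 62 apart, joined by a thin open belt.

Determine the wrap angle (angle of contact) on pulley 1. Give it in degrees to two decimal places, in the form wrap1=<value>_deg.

wrap1=183.70_deg

open belt: β = asin((r2−r1)/C) = asin(-2/62) = -1.8486°
wrap1 = π − 2β = 183.6971°
wrap2 = π + 2β = 176.3029°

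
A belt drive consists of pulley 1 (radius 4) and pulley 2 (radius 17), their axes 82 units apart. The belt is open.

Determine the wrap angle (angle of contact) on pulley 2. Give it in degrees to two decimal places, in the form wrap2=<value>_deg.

open belt: β = asin((r2−r1)/C) = asin(13/82) = 9.1220°
wrap1 = π − 2β = 161.7561°
wrap2 = π + 2β = 198.2439°

wrap2=198.24_deg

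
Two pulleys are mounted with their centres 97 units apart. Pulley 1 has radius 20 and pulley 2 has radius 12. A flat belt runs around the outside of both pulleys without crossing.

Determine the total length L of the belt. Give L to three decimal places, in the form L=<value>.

L=295.191

open belt: β = asin((r2−r1)/C) = asin(-8/97) = -4.7308°
wrap1 = π − 2β = 189.4616°
wrap2 = π + 2β = 170.5384°
tangent length = C·cosβ = 96.6695
L = r1·wrap1 + r2·wrap2 + 2·C·cosβ = 20·3.3067 + 12·2.9765 + 2·96.6695 = 295.1911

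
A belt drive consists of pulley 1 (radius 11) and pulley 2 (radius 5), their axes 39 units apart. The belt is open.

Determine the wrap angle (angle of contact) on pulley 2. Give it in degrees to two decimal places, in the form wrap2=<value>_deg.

wrap2=162.30_deg

open belt: β = asin((r2−r1)/C) = asin(-6/39) = -8.8499°
wrap1 = π − 2β = 197.6998°
wrap2 = π + 2β = 162.3002°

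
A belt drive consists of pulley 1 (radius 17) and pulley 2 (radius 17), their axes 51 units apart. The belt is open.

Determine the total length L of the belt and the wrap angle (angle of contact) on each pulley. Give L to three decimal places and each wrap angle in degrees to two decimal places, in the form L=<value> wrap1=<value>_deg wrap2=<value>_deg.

L=208.814 wrap1=180.00_deg wrap2=180.00_deg

open belt: β = asin((r2−r1)/C) = asin(0/51) = 0.0000°
wrap1 = π − 2β = 180.0000°
wrap2 = π + 2β = 180.0000°
tangent length = C·cosβ = 51.0000
L = r1·wrap1 + r2·wrap2 + 2·C·cosβ = 17·3.1416 + 17·3.1416 + 2·51.0000 = 208.8142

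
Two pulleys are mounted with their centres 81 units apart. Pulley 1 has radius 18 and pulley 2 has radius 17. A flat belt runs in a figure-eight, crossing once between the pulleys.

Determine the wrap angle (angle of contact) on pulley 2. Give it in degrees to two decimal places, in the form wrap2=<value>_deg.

wrap2=231.20_deg

crossed belt: β = asin((r1+r2)/C) = asin(35/81) = 25.6008°
wrap1 = wrap2 = π + 2β = 231.2017°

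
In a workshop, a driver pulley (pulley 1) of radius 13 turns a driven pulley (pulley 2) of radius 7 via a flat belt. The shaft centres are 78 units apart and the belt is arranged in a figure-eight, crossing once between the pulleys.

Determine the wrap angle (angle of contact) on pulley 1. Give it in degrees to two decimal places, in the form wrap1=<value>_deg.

wrap1=209.71_deg

crossed belt: β = asin((r1+r2)/C) = asin(20/78) = 14.8572°
wrap1 = wrap2 = π + 2β = 209.7143°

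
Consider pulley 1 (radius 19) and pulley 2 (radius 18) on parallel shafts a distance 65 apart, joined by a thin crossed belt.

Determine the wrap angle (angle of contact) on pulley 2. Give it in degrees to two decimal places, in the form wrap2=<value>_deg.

crossed belt: β = asin((r1+r2)/C) = asin(37/65) = 34.6966°
wrap1 = wrap2 = π + 2β = 249.3932°

wrap2=249.39_deg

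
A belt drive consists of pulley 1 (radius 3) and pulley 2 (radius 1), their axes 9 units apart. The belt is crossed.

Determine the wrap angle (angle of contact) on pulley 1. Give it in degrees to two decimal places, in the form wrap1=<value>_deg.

crossed belt: β = asin((r1+r2)/C) = asin(4/9) = 26.3878°
wrap1 = wrap2 = π + 2β = 232.7756°

wrap1=232.78_deg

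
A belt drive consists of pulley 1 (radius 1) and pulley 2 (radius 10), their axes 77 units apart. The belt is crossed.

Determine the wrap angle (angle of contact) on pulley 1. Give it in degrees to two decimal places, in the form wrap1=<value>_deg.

wrap1=196.43_deg

crossed belt: β = asin((r1+r2)/C) = asin(11/77) = 8.2132°
wrap1 = wrap2 = π + 2β = 196.4264°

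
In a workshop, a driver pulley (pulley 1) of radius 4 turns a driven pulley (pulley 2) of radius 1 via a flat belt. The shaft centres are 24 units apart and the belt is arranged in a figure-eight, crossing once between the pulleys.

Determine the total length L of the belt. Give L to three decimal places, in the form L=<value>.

L=64.753

crossed belt: β = asin((r1+r2)/C) = asin(5/24) = 12.0247°
wrap1 = wrap2 = π + 2β = 204.0494°
tangent length = C·cosβ = 23.4734
L = (r1+r2)·wrap + 2·C·cosβ = 5·3.5613 + 2·23.4734 = 64.7534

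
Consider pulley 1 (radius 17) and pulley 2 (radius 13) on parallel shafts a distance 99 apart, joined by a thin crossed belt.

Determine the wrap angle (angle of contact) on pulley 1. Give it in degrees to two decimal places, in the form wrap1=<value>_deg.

wrap1=215.28_deg

crossed belt: β = asin((r1+r2)/C) = asin(30/99) = 17.6397°
wrap1 = wrap2 = π + 2β = 215.2794°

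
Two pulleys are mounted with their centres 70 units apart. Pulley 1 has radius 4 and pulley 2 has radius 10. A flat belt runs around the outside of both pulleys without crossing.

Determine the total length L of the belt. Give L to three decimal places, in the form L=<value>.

open belt: β = asin((r2−r1)/C) = asin(6/70) = 4.9171°
wrap1 = π − 2β = 170.1658°
wrap2 = π + 2β = 189.8342°
tangent length = C·cosβ = 69.7424
L = r1·wrap1 + r2·wrap2 + 2·C·cosβ = 4·2.9700 + 10·3.3132 + 2·69.7424 = 184.4969

L=184.497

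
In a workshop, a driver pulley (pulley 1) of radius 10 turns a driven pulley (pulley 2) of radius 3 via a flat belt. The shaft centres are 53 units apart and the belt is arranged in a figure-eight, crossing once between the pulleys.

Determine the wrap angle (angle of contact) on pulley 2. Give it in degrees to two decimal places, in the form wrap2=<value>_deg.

wrap2=208.40_deg

crossed belt: β = asin((r1+r2)/C) = asin(13/53) = 14.1986°
wrap1 = wrap2 = π + 2β = 208.3971°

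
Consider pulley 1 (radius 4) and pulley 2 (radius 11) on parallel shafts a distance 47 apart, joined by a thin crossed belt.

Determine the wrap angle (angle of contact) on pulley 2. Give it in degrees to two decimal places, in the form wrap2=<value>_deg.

crossed belt: β = asin((r1+r2)/C) = asin(15/47) = 18.6115°
wrap1 = wrap2 = π + 2β = 217.2229°

wrap2=217.22_deg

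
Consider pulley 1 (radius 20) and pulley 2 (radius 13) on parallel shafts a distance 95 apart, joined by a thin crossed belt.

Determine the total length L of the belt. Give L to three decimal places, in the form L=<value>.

L=305.255

crossed belt: β = asin((r1+r2)/C) = asin(33/95) = 20.3264°
wrap1 = wrap2 = π + 2β = 220.6529°
tangent length = C·cosβ = 89.0842
L = (r1+r2)·wrap + 2·C·cosβ = 33·3.8511 + 2·89.0842 = 305.2554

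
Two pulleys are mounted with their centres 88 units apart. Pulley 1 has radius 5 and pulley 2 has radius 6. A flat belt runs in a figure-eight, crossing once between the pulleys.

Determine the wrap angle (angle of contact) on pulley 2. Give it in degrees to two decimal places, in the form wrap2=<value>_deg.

wrap2=194.36_deg

crossed belt: β = asin((r1+r2)/C) = asin(11/88) = 7.1808°
wrap1 = wrap2 = π + 2β = 194.3615°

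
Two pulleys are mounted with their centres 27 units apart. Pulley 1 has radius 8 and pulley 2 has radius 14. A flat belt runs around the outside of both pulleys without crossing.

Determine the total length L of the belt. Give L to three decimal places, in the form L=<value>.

L=124.454

open belt: β = asin((r2−r1)/C) = asin(6/27) = 12.8396°
wrap1 = π − 2β = 154.3208°
wrap2 = π + 2β = 205.6792°
tangent length = C·cosβ = 26.3249
L = r1·wrap1 + r2·wrap2 + 2·C·cosβ = 8·2.6934 + 14·3.5898 + 2·26.3249 = 124.4539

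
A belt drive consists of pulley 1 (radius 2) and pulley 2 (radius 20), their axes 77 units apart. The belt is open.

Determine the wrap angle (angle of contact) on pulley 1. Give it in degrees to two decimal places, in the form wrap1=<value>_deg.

wrap1=152.96_deg

open belt: β = asin((r2−r1)/C) = asin(18/77) = 13.5189°
wrap1 = π − 2β = 152.9622°
wrap2 = π + 2β = 207.0378°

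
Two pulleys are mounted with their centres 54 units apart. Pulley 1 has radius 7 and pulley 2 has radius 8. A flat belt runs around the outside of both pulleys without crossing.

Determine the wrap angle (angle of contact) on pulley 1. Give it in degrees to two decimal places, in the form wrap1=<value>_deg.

open belt: β = asin((r2−r1)/C) = asin(1/54) = 1.0611°
wrap1 = π − 2β = 177.8778°
wrap2 = π + 2β = 182.1222°

wrap1=177.88_deg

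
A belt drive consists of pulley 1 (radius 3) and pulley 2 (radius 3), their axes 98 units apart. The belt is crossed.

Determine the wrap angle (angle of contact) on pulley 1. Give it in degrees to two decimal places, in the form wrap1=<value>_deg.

crossed belt: β = asin((r1+r2)/C) = asin(6/98) = 3.5101°
wrap1 = wrap2 = π + 2β = 187.0202°

wrap1=187.02_deg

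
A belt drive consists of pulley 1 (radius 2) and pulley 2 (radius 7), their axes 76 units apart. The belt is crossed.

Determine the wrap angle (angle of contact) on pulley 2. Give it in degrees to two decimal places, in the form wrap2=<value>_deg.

crossed belt: β = asin((r1+r2)/C) = asin(9/76) = 6.8010°
wrap1 = wrap2 = π + 2β = 193.6020°

wrap2=193.60_deg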